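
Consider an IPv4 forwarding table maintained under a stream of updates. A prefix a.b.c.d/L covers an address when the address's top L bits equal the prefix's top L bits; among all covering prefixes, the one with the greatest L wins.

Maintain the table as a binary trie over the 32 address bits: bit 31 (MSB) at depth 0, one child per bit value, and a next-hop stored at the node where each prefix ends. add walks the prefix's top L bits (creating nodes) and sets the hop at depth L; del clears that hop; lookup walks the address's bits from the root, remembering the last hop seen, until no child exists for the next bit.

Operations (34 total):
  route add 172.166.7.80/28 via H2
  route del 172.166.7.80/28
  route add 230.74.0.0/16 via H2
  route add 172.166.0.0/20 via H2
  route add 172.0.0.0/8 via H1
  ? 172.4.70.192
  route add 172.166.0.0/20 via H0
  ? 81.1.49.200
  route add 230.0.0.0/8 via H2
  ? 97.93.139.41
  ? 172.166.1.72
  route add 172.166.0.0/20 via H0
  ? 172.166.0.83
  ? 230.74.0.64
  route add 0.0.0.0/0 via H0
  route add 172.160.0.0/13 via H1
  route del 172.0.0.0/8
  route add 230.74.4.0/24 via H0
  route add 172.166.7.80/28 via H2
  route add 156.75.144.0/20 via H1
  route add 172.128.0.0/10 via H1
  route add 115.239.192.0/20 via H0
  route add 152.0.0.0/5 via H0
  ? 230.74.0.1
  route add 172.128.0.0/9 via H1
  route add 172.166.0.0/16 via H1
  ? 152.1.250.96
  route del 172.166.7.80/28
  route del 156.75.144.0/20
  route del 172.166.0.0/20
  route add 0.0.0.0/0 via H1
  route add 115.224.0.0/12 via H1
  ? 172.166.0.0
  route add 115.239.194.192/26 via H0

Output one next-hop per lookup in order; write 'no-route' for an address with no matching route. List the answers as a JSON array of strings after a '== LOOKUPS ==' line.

Apply in order:
  add 172.166.7.80/28 -> H2 at depth 28
  del 172.166.7.80/28 (clear depth 28)
  add 230.74.0.0/16 -> H2 at depth 16
  add 172.166.0.0/20 -> H2 at depth 20
  add 172.0.0.0/8 -> H1 at depth 8
  Q 172.4.70.192: descend 10101100 ; hops seen [H1] ; pick H1
  add 172.166.0.0/20 -> H0 at depth 20
  Q 81.1.49.200: descend ε ; hops seen [∅] ; pick no-route
  add 230.0.0.0/8 -> H2 at depth 8
  Q 97.93.139.41: descend ε ; hops seen [∅] ; pick no-route
  Q 172.166.1.72: descend 101011001010011000000 ; hops seen [H1,H0] ; pick H0
  add 172.166.0.0/20 -> H0 at depth 20
  Q 172.166.0.83: descend 101011001010011000000 ; hops seen [H1,H0] ; pick H0
  Q 230.74.0.64: descend 1110011001001010 ; hops seen [H2,H2] ; pick H2
  add 0.0.0.0/0 -> H0 at depth 0
  add 172.160.0.0/13 -> H1 at depth 13
  del 172.0.0.0/8 (clear depth 8)
  add 230.74.4.0/24 -> H0 at depth 24
  add 172.166.7.80/28 -> H2 at depth 28
  add 156.75.144.0/20 -> H1 at depth 20
  add 172.128.0.0/10 -> H1 at depth 10
  add 115.239.192.0/20 -> H0 at depth 20
  add 152.0.0.0/5 -> H0 at depth 5
  Q 230.74.0.1: descend 111001100100101000000 ; hops seen [H0,H2,H2] ; pick H2
  add 172.128.0.0/9 -> H1 at depth 9
  add 172.166.0.0/16 -> H1 at depth 16
  Q 152.1.250.96: descend 10011 ; hops seen [H0,H0] ; pick H0
  del 172.166.7.80/28 (clear depth 28)
  del 156.75.144.0/20 (clear depth 20)
  del 172.166.0.0/20 (clear depth 20)
  add 0.0.0.0/0 -> H1 at depth 0
  add 115.224.0.0/12 -> H1 at depth 12
  Q 172.166.0.0: descend 101011001010011000000 ; hops seen [H1,H1,H1,H1,H1] ; pick H1
  add 115.239.194.192/26 -> H0 at depth 26

== LOOKUPS ==
["H1","no-route","no-route","H0","H0","H2","H2","H0","H1"]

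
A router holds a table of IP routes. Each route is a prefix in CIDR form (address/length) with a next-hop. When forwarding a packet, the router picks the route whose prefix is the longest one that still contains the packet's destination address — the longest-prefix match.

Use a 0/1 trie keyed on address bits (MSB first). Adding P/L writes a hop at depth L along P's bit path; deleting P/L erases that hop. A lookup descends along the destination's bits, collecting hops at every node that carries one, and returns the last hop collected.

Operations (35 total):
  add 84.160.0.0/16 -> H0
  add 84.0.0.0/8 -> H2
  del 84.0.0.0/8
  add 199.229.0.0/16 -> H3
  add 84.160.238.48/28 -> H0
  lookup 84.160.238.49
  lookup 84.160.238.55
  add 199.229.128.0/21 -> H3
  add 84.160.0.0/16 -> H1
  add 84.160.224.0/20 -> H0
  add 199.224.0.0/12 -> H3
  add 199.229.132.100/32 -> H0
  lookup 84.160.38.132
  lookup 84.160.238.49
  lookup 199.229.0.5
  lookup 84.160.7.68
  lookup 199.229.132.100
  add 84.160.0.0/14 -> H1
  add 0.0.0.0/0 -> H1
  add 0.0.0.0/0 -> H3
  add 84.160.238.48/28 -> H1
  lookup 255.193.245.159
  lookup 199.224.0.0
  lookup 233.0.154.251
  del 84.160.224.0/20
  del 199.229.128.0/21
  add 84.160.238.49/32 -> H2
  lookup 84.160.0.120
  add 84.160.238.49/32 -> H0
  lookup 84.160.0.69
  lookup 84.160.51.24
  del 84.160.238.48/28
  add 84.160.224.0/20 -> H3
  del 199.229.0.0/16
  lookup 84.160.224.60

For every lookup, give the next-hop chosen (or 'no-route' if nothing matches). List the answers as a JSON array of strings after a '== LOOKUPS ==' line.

Apply in order:
  + 84.160.0.0/16 (H0) depth=16
  + 84.0.0.0/8 (H2) depth=8
  del 84.0.0.0/8 (clear depth 8)
  + 199.229.0.0/16 (H3) depth=16
  + 84.160.238.48/28 (H0) depth=28
  ? 84.160.238.49  path d0:-→d1:-→d2:-→d3:-→d4:-→d5:-→d6:-→d7:-→d8:-→d9:-→d10:-→d11:-→d12:-→d13:-→d14:-→d15:-→d16:H0→d17:-→d18:-→d19:-→d20:-→d21:-→d22:-→d23:-→d24:-→d25:-→d26:-→d27:-→d28:H0  best=H0
  ? 84.160.238.55  path d0:-→d1:-→d2:-→d3:-→d4:-→d5:-→d6:-→d7:-→d8:-→d9:-→d10:-→d11:-→d12:-→d13:-→d14:-→d15:-→d16:H0→d17:-→d18:-→d19:-→d20:-→d21:-→d22:-→d23:-→d24:-→d25:-→d26:-→d27:-→d28:H0  best=H0
  + 199.229.128.0/21 (H3) depth=21
  + 84.160.0.0/16 (H1) depth=16
  + 84.160.224.0/20 (H0) depth=20
  + 199.224.0.0/12 (H3) depth=12
  + 199.229.132.100/32 (H0) depth=32
  ? 84.160.38.132  path d0:-→d1:-→d2:-→d3:-→d4:-→d5:-→d6:-→d7:-→d8:-→d9:-→d10:-→d11:-→d12:-→d13:-→d14:-→d15:-→d16:H1  best=H1
  ? 84.160.238.49  path d0:-→d1:-→d2:-→d3:-→d4:-→d5:-→d6:-→d7:-→d8:-→d9:-→d10:-→d11:-→d12:-→d13:-→d14:-→d15:-→d16:H1→d17:-→d18:-→d19:-→d20:H0→d21:-→d22:-→d23:-→d24:-→d25:-→d26:-→d27:-→d28:H0  best=H0
  ? 199.229.0.5  path d0:-→d1:-→d2:-→d3:-→d4:-→d5:-→d6:-→d7:-→d8:-→d9:-→d10:-→d11:-→d12:H3→d13:-→d14:-→d15:-→d16:H3  best=H3
  ? 84.160.7.68  path d0:-→d1:-→d2:-→d3:-→d4:-→d5:-→d6:-→d7:-→d8:-→d9:-→d10:-→d11:-→d12:-→d13:-→d14:-→d15:-→d16:H1  best=H1
  ? 199.229.132.100  path d0:-→d1:-→d2:-→d3:-→d4:-→d5:-→d6:-→d7:-→d8:-→d9:-→d10:-→d11:-→d12:H3→d13:-→d14:-→d15:-→d16:H3→d17:-→d18:-→d19:-→d20:-→d21:H3→d22:-→d23:-→d24:-→d25:-→d26:-→d27:-→d28:-→d29:-→d30:-→d31:-→d32:H0  best=H0
  + 84.160.0.0/14 (H1) depth=14
  + 0.0.0.0/0 (H1) depth=0
  + 0.0.0.0/0 (H3) depth=0
  + 84.160.238.48/28 (H1) depth=28
  ? 255.193.245.159  path d0:H3→d1:-→d2:-  best=H3
  ? 199.224.0.0  path d0:H3→d1:-→d2:-→d3:-→d4:-→d5:-→d6:-→d7:-→d8:-→d9:-→d10:-→d11:-→d12:H3→d13:-  best=H3
  ? 233.0.154.251  path d0:H3→d1:-→d2:-  best=H3
  del 84.160.224.0/20 (clear depth 20)
  del 199.229.128.0/21 (clear depth 21)
  + 84.160.238.49/32 (H2) depth=32
  ? 84.160.0.120  path d0:H3→d1:-→d2:-→d3:-→d4:-→d5:-→d6:-→d7:-→d8:-→d9:-→d10:-→d11:-→d12:-→d13:-→d14:H1→d15:-→d16:H1  best=H1
  + 84.160.238.49/32 (H0) depth=32
  ? 84.160.0.69  path d0:H3→d1:-→d2:-→d3:-→d4:-→d5:-→d6:-→d7:-→d8:-→d9:-→d10:-→d11:-→d12:-→d13:-→d14:H1→d15:-→d16:H1  best=H1
  ? 84.160.51.24  path d0:H3→d1:-→d2:-→d3:-→d4:-→d5:-→d6:-→d7:-→d8:-→d9:-→d10:-→d11:-→d12:-→d13:-→d14:H1→d15:-→d16:H1  best=H1
  del 84.160.238.48/28 (clear depth 28)
  + 84.160.224.0/20 (H3) depth=20
  del 199.229.0.0/16 (clear depth 16)
  ? 84.160.224.60  path d0:H3→d1:-→d2:-→d3:-→d4:-→d5:-→d6:-→d7:-→d8:-→d9:-→d10:-→d11:-→d12:-→d13:-→d14:H1→d15:-→d16:H1→d17:-→d18:-→d19:-→d20:H3  best=H3

== LOOKUPS ==
["H0","H0","H1","H0","H3","H1","H0","H3","H3","H3","H1","H1","H1","H3"]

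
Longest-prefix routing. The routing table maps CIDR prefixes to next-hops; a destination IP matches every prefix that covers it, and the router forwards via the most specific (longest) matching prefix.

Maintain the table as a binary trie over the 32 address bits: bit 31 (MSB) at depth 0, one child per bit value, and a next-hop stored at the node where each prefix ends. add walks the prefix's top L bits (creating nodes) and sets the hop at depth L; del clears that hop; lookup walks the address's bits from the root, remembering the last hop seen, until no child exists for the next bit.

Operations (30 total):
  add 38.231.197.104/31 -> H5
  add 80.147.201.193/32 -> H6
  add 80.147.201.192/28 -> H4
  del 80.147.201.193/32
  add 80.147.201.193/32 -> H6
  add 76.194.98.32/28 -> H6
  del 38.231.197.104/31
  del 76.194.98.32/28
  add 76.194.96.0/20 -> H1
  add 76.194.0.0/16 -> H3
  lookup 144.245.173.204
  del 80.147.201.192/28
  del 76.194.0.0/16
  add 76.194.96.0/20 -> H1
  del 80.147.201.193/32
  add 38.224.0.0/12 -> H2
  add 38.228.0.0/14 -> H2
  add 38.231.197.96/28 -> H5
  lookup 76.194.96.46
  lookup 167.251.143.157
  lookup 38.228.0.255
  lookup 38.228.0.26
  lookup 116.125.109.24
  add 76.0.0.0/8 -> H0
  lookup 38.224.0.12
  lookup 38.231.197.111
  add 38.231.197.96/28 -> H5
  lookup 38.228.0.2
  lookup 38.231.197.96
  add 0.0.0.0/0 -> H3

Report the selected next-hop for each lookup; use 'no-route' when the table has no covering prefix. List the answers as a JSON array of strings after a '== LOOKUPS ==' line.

Trace:
  add 38.231.197.104/31 -> H5 at depth 31
  add 80.147.201.193/32 -> H6 at depth 32
  add 80.147.201.192/28 -> H4 at depth 28
  del 80.147.201.193/32 (clear depth 32)
  add 80.147.201.193/32 -> H6 at depth 32
  add 76.194.98.32/28 -> H6 at depth 28
  del 38.231.197.104/31 (clear depth 31)
  del 76.194.98.32/28 (clear depth 28)
  add 76.194.96.0/20 -> H1 at depth 20
  add 76.194.0.0/16 -> H3 at depth 16
  Q 144.245.173.204: descend ε ; hops seen [∅] ; pick no-route
  del 80.147.201.192/28 (clear depth 28)
  del 76.194.0.0/16 (clear depth 16)
  add 76.194.96.0/20 -> H1 at depth 20
  del 80.147.201.193/32 (clear depth 32)
  add 38.224.0.0/12 -> H2 at depth 12
  add 38.228.0.0/14 -> H2 at depth 14
  add 38.231.197.96/28 -> H5 at depth 28
  Q 76.194.96.46: descend 0100110011000010011000 ; hops seen [H1] ; pick H1
  Q 167.251.143.157: descend ε ; hops seen [∅] ; pick no-route
  Q 38.228.0.255: descend 00100110111001 ; hops seen [H2,H2] ; pick H2
  Q 38.228.0.26: descend 00100110111001 ; hops seen [H2,H2] ; pick H2
  Q 116.125.109.24: descend 01 ; hops seen [∅] ; pick no-route
  add 76.0.0.0/8 -> H0 at depth 8
  Q 38.224.0.12: descend 0010011011100 ; hops seen [H2] ; pick H2
  Q 38.231.197.111: descend 00100110111001111100010101101 ; hops seen [H2,H2,H5] ; pick H5
  add 38.231.197.96/28 -> H5 at depth 28
  Q 38.228.0.2: descend 00100110111001 ; hops seen [H2,H2] ; pick H2
  Q 38.231.197.96: descend 0010011011100111110001010110 ; hops seen [H2,H2,H5] ; pick H5
  add 0.0.0.0/0 -> H3 at depth 0

== LOOKUPS ==
["no-route","H1","no-route","H2","H2","no-route","H2","H5","H2","H5"]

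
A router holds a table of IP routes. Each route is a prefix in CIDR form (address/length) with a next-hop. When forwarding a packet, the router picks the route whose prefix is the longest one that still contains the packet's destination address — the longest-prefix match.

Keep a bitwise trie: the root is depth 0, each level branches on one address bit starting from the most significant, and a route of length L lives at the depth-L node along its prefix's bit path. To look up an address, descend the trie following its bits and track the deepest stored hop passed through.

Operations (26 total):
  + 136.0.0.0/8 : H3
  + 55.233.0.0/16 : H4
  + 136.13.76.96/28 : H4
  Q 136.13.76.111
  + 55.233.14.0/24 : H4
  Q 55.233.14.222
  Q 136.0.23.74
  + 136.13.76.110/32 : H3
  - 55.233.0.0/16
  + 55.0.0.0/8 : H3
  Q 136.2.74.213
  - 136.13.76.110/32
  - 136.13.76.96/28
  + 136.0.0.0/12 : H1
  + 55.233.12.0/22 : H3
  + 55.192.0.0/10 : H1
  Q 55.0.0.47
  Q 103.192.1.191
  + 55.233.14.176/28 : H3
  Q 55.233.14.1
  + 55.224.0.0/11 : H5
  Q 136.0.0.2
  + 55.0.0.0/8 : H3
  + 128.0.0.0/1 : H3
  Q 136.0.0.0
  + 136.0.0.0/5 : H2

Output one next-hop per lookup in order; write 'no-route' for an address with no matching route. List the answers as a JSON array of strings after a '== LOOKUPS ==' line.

Apply in order:
  add 136.0.0.0/8 -> H3 at depth 8
  add 55.233.0.0/16 -> H4 at depth 16
  add 136.13.76.96/28 -> H4 at depth 28
  Q 136.13.76.111: descend 1000100000001101010011000110 ; hops seen [H3,H4] ; pick H4
  add 55.233.14.0/24 -> H4 at depth 24
  Q 55.233.14.222: descend 001101111110100100001110 ; hops seen [H4,H4] ; pick H4
  Q 136.0.23.74: descend 100010000000 ; hops seen [H3] ; pick H3
  add 136.13.76.110/32 -> H3 at depth 32
  - 55.233.0.0/16 clear@16
  add 55.0.0.0/8 -> H3 at depth 8
  Q 136.2.74.213: descend 100010000000 ; hops seen [H3] ; pick H3
  - 136.13.76.110/32 clear@32
  - 136.13.76.96/28 clear@28
  add 136.0.0.0/12 -> H1 at depth 12
  add 55.233.12.0/22 -> H3 at depth 22
  add 55.192.0.0/10 -> H1 at depth 10
  Q 55.0.0.47: descend 00110111 ; hops seen [H3] ; pick H3
  Q 103.192.1.191: descend 0 ; hops seen [∅] ; pick no-route
  add 55.233.14.176/28 -> H3 at depth 28
  Q 55.233.14.1: descend 001101111110100100001110 ; hops seen [H3,H1,H3,H4] ; pick H4
  add 55.224.0.0/11 -> H5 at depth 11
  Q 136.0.0.2: descend 100010000000 ; hops seen [H3,H1] ; pick H1
  add 55.0.0.0/8 -> H3 at depth 8
  add 128.0.0.0/1 -> H3 at depth 1
  Q 136.0.0.0: descend 100010000000 ; hops seen [H3,H3,H1] ; pick H1
  add 136.0.0.0/5 -> H2 at depth 5

== LOOKUPS ==
["H4","H4","H3","H3","H3","no-route","H4","H1","H1"]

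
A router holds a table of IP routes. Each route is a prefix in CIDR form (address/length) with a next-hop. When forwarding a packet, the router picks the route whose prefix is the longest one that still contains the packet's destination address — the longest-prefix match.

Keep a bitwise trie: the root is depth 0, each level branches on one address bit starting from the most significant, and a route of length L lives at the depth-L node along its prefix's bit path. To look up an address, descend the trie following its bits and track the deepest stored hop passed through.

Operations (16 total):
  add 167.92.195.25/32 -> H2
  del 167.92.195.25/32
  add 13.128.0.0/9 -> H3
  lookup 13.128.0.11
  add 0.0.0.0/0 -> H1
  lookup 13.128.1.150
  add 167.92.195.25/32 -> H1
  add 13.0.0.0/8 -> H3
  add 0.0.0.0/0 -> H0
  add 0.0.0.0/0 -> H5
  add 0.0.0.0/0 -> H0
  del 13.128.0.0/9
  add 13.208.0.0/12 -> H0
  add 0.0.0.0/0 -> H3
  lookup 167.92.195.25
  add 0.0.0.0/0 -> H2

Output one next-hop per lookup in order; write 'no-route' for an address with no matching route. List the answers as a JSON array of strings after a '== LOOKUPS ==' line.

Process each operation:
  + 167.92.195.25/32 (H2) depth=32
  del 167.92.195.25/32 (clear depth 32)
  + 13.128.0.0/9 (H3) depth=9
  ? 13.128.0.11  path d0:-→d1:-→d2:-→d3:-→d4:-→d5:-→d6:-→d7:-→d8:-→d9:H3  best=H3
  + 0.0.0.0/0 (H1) depth=0
  ? 13.128.1.150  path d0:H1→d1:-→d2:-→d3:-→d4:-→d5:-→d6:-→d7:-→d8:-→d9:H3  best=H3
  + 167.92.195.25/32 (H1) depth=32
  + 13.0.0.0/8 (H3) depth=8
  + 0.0.0.0/0 (H0) depth=0
  + 0.0.0.0/0 (H5) depth=0
  + 0.0.0.0/0 (H0) depth=0
  del 13.128.0.0/9 (clear depth 9)
  + 13.208.0.0/12 (H0) depth=12
  + 0.0.0.0/0 (H3) depth=0
  ? 167.92.195.25  path d0:H3→d1:-→d2:-→d3:-→d4:-→d5:-→d6:-→d7:-→d8:-→d9:-→d10:-→d11:-→d12:-→d13:-→d14:-→d15:-→d16:-→d17:-→d18:-→d19:-→d20:-→d21:-→d22:-→d23:-→d24:-→d25:-→d26:-→d27:-→d28:-→d29:-→d30:-→d31:-→d32:H1  best=H1
  + 0.0.0.0/0 (H2) depth=0

== LOOKUPS ==
["H3","H3","H1"]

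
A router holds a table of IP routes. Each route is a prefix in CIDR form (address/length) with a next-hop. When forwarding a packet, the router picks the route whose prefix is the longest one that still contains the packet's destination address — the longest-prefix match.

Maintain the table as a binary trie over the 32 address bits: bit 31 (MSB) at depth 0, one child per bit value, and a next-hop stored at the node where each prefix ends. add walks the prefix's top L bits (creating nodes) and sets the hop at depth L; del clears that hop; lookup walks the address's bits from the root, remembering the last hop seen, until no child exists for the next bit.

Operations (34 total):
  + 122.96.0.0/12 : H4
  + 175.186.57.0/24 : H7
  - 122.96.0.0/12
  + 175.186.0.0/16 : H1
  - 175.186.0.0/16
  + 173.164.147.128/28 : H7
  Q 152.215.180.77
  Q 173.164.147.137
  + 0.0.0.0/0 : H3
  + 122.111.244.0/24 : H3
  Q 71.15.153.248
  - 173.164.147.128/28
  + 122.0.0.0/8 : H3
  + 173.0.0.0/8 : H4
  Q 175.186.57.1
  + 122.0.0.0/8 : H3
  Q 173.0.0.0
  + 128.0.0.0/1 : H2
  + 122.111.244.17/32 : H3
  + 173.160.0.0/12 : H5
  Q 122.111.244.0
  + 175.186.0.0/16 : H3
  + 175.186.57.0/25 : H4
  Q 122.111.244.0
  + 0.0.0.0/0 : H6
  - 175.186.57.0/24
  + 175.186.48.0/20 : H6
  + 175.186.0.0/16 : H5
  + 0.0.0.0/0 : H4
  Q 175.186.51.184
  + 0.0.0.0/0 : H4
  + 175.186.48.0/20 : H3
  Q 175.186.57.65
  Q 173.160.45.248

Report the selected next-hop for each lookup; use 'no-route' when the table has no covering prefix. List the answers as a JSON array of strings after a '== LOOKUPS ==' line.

Apply in order:
  add 122.96.0.0/12 -> H4 at depth 12
  add 175.186.57.0/24 -> H7 at depth 24
  - 122.96.0.0/12 clear@12
  add 175.186.0.0/16 -> H1 at depth 16
  - 175.186.0.0/16 clear@16
  add 173.164.147.128/28 -> H7 at depth 28
  Q 152.215.180.77: descend 10 ; hops seen [∅] ; pick no-route
  Q 173.164.147.137: descend 1010110110100100100100111000 ; hops seen [H7] ; pick H7
  add 0.0.0.0/0 -> H3 at depth 0
  add 122.111.244.0/24 -> H3 at depth 24
  Q 71.15.153.248: descend 01 ; hops seen [H3] ; pick H3
  - 173.164.147.128/28 clear@28
  add 122.0.0.0/8 -> H3 at depth 8
  add 173.0.0.0/8 -> H4 at depth 8
  Q 175.186.57.1: descend 101011111011101000111001 ; hops seen [H3,H7] ; pick H7
  add 122.0.0.0/8 -> H3 at depth 8
  Q 173.0.0.0: descend 10101101 ; hops seen [H3,H4] ; pick H4
  add 128.0.0.0/1 -> H2 at depth 1
  add 122.111.244.17/32 -> H3 at depth 32
  add 173.160.0.0/12 -> H5 at depth 12
  Q 122.111.244.0: descend 011110100110111111110100000 ; hops seen [H3,H3,H3] ; pick H3
  add 175.186.0.0/16 -> H3 at depth 16
  add 175.186.57.0/25 -> H4 at depth 25
  Q 122.111.244.0: descend 011110100110111111110100000 ; hops seen [H3,H3,H3] ; pick H3
  add 0.0.0.0/0 -> H6 at depth 0
  - 175.186.57.0/24 clear@24
  add 175.186.48.0/20 -> H6 at depth 20
  add 175.186.0.0/16 -> H5 at depth 16
  add 0.0.0.0/0 -> H4 at depth 0
  Q 175.186.51.184: descend 10101111101110100011 ; hops seen [H4,H2,H5,H6] ; pick H6
  add 0.0.0.0/0 -> H4 at depth 0
  add 175.186.48.0/20 -> H3 at depth 20
  Q 175.186.57.65: descend 1010111110111010001110010 ; hops seen [H4,H2,H5,H3,H4] ; pick H4
  Q 173.160.45.248: descend 1010110110100 ; hops seen [H4,H2,H4,H5] ; pick H5

== LOOKUPS ==
["no-route","H7","H3","H7","H4","H3","H3","H6","H4","H5"]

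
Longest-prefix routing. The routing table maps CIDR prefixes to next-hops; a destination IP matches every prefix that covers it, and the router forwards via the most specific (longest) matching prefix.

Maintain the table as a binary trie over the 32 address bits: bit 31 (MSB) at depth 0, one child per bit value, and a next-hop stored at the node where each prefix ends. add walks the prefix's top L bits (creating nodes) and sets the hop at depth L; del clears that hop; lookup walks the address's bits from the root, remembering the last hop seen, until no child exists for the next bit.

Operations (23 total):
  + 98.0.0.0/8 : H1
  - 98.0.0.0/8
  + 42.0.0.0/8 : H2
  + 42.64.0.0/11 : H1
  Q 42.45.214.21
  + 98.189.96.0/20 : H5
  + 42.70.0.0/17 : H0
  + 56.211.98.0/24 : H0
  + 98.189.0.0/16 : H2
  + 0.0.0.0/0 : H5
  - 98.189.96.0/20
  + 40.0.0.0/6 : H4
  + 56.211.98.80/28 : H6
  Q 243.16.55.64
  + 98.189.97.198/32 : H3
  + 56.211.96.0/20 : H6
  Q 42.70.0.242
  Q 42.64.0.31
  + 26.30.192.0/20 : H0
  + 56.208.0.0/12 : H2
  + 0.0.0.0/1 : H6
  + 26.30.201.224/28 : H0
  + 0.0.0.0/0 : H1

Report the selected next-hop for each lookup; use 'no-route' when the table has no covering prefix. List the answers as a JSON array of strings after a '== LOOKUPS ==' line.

Trace:
  add 98.0.0.0/8 -> H1 at depth 8
  del 98.0.0.0/8 (clear depth 8)
  add 42.0.0.0/8 -> H2 at depth 8
  add 42.64.0.0/11 -> H1 at depth 11
  lookup 42.45.214.21: bits 001010100 walk d0:-→d1:-→d2:-→d3:-→d4:-→d5:-→d6:-→d7:-→d8:H2→d9:- -> H2
  add 98.189.96.0/20 -> H5 at depth 20
  add 42.70.0.0/17 -> H0 at depth 17
  add 56.211.98.0/24 -> H0 at depth 24
  add 98.189.0.0/16 -> H2 at depth 16
  add 0.0.0.0/0 -> H5 at depth 0
  del 98.189.96.0/20 (clear depth 20)
  add 40.0.0.0/6 -> H4 at depth 6
  add 56.211.98.80/28 -> H6 at depth 28
  lookup 243.16.55.64: bits ε walk d0:H5 -> H5
  add 98.189.97.198/32 -> H3 at depth 32
  add 56.211.96.0/20 -> H6 at depth 20
  lookup 42.70.0.242: bits 00101010010001100 walk d0:H5→d1:-→d2:-→d3:-→d4:-→d5:-→d6:H4→d7:-→d8:H2→d9:-→d10:-→d11:H1→d12:-→d13:-→d14:-→d15:-→d16:-→d17:H0 -> H0
  lookup 42.64.0.31: bits 0010101001000 walk d0:H5→d1:-→d2:-→d3:-→d4:-→d5:-→d6:H4→d7:-→d8:H2→d9:-→d10:-→d11:H1→d12:-→d13:- -> H1
  add 26.30.192.0/20 -> H0 at depth 20
  add 56.208.0.0/12 -> H2 at depth 12
  add 0.0.0.0/1 -> H6 at depth 1
  add 26.30.201.224/28 -> H0 at depth 28
  add 0.0.0.0/0 -> H1 at depth 0

== LOOKUPS ==
["H2","H5","H0","H1"]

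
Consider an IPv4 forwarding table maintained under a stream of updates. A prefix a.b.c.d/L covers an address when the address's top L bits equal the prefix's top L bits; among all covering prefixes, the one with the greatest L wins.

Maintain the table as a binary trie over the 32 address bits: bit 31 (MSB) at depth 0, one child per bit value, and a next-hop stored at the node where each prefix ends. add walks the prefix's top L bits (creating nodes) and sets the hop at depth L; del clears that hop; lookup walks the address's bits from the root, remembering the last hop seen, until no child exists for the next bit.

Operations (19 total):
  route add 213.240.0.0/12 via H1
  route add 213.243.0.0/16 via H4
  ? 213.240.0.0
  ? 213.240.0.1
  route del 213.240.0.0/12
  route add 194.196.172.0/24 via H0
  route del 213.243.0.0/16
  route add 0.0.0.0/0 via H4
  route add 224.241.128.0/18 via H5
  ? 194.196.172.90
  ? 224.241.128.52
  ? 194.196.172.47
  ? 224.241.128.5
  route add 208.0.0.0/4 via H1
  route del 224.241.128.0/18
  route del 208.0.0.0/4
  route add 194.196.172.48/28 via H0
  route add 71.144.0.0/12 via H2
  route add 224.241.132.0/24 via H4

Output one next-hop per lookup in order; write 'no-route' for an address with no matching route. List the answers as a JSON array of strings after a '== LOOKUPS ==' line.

Trace:
  + 213.240.0.0/12 (H1) depth=12
  + 213.243.0.0/16 (H4) depth=16
  Q 213.240.0.0: descend 11010101111100 ; hops seen [H1] ; pick H1
  Q 213.240.0.1: descend 11010101111100 ; hops seen [H1] ; pick H1
  - 213.240.0.0/12 clear@12
  + 194.196.172.0/24 (H0) depth=24
  - 213.243.0.0/16 clear@16
  + 0.0.0.0/0 (H4) depth=0
  + 224.241.128.0/18 (H5) depth=18
  Q 194.196.172.90: descend 110000101100010010101100 ; hops seen [H4,H0] ; pick H0
  Q 224.241.128.52: descend 111000001111000110 ; hops seen [H4,H5] ; pick H5
  Q 194.196.172.47: descend 110000101100010010101100 ; hops seen [H4,H0] ; pick H0
  Q 224.241.128.5: descend 111000001111000110 ; hops seen [H4,H5] ; pick H5
  + 208.0.0.0/4 (H1) depth=4
  - 224.241.128.0/18 clear@18
  - 208.0.0.0/4 clear@4
  + 194.196.172.48/28 (H0) depth=28
  + 71.144.0.0/12 (H2) depth=12
  + 224.241.132.0/24 (H4) depth=24

== LOOKUPS ==
["H1","H1","H0","H5","H0","H5"]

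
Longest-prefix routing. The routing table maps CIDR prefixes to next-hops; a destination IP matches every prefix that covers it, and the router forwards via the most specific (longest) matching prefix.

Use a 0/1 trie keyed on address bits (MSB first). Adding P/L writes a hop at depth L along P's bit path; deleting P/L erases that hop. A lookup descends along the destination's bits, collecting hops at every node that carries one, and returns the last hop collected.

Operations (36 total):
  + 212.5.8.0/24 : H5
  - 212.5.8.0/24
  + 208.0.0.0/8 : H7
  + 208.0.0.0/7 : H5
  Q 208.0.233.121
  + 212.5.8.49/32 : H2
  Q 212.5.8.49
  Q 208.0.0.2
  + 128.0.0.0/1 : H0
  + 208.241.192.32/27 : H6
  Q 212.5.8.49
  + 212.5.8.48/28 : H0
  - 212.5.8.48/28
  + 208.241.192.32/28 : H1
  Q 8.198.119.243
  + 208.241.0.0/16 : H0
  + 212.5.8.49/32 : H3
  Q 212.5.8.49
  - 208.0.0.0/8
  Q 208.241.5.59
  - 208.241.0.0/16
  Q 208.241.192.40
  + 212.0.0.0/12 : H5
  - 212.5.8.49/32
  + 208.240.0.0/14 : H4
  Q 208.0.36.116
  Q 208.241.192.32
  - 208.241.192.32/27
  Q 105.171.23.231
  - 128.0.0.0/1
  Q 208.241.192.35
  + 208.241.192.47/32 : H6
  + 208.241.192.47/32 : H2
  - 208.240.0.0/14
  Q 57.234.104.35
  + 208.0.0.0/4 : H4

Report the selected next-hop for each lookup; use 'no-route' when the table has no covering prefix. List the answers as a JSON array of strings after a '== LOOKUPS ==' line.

Apply in order:
  add 212.5.8.0/24 -> H5 at depth 24
  del 212.5.8.0/24 (clear depth 24)
  add 208.0.0.0/8 -> H7 at depth 8
  add 208.0.0.0/7 -> H5 at depth 7
  ? 208.0.233.121  path d0:-→d1:-→d2:-→d3:-→d4:-→d5:-→d6:-→d7:H5→d8:H7  best=H7
  add 212.5.8.49/32 -> H2 at depth 32
  ? 212.5.8.49  path d0:-→d1:-→d2:-→d3:-→d4:-→d5:-→d6:-→d7:-→d8:-→d9:-→d10:-→d11:-→d12:-→d13:-→d14:-→d15:-→d16:-→d17:-→d18:-→d19:-→d20:-→d21:-→d22:-→d23:-→d24:-→d25:-→d26:-→d27:-→d28:-→d29:-→d30:-→d31:-→d32:H2  best=H2
  ? 208.0.0.2  path d0:-→d1:-→d2:-→d3:-→d4:-→d5:-→d6:-→d7:H5→d8:H7  best=H7
  add 128.0.0.0/1 -> H0 at depth 1
  add 208.241.192.32/27 -> H6 at depth 27
  ? 212.5.8.49  path d0:-→d1:H0→d2:-→d3:-→d4:-→d5:-→d6:-→d7:-→d8:-→d9:-→d10:-→d11:-→d12:-→d13:-→d14:-→d15:-→d16:-→d17:-→d18:-→d19:-→d20:-→d21:-→d22:-→d23:-→d24:-→d25:-→d26:-→d27:-→d28:-→d29:-→d30:-→d31:-→d32:H2  best=H2
  add 212.5.8.48/28 -> H0 at depth 28
  del 212.5.8.48/28 (clear depth 28)
  add 208.241.192.32/28 -> H1 at depth 28
  ? 8.198.119.243  path d0:-  best=no-route
  add 208.241.0.0/16 -> H0 at depth 16
  add 212.5.8.49/32 -> H3 at depth 32
  ? 212.5.8.49  path d0:-→d1:H0→d2:-→d3:-→d4:-→d5:-→d6:-→d7:-→d8:-→d9:-→d10:-→d11:-→d12:-→d13:-→d14:-→d15:-→d16:-→d17:-→d18:-→d19:-→d20:-→d21:-→d22:-→d23:-→d24:-→d25:-→d26:-→d27:-→d28:-→d29:-→d30:-→d31:-→d32:H3  best=H3
  del 208.0.0.0/8 (clear depth 8)
  ? 208.241.5.59  path d0:-→d1:H0→d2:-→d3:-→d4:-→d5:-→d6:-→d7:H5→d8:-→d9:-→d10:-→d11:-→d12:-→d13:-→d14:-→d15:-→d16:H0  best=H0
  del 208.241.0.0/16 (clear depth 16)
  ? 208.241.192.40  path d0:-→d1:H0→d2:-→d3:-→d4:-→d5:-→d6:-→d7:H5→d8:-→d9:-→d10:-→d11:-→d12:-→d13:-→d14:-→d15:-→d16:-→d17:-→d18:-→d19:-→d20:-→d21:-→d22:-→d23:-→d24:-→d25:-→d26:-→d27:H6→d28:H1  best=H1
  add 212.0.0.0/12 -> H5 at depth 12
  del 212.5.8.49/32 (clear depth 32)
  add 208.240.0.0/14 -> H4 at depth 14
  ? 208.0.36.116  path d0:-→d1:H0→d2:-→d3:-→d4:-→d5:-→d6:-→d7:H5→d8:-  best=H5
  ? 208.241.192.32  path d0:-→d1:H0→d2:-→d3:-→d4:-→d5:-→d6:-→d7:H5→d8:-→d9:-→d10:-→d11:-→d12:-→d13:-→d14:H4→d15:-→d16:-→d17:-→d18:-→d19:-→d20:-→d21:-→d22:-→d23:-→d24:-→d25:-→d26:-→d27:H6→d28:H1  best=H1
  del 208.241.192.32/27 (clear depth 27)
  ? 105.171.23.231  path d0:-  best=no-route
  del 128.0.0.0/1 (clear depth 1)
  ? 208.241.192.35  path d0:-→d1:-→d2:-→d3:-→d4:-→d5:-→d6:-→d7:H5→d8:-→d9:-→d10:-→d11:-→d12:-→d13:-→d14:H4→d15:-→d16:-→d17:-→d18:-→d19:-→d20:-→d21:-→d22:-→d23:-→d24:-→d25:-→d26:-→d27:-→d28:H1  best=H1
  add 208.241.192.47/32 -> H6 at depth 32
  add 208.241.192.47/32 -> H2 at depth 32
  del 208.240.0.0/14 (clear depth 14)
  ? 57.234.104.35  path d0:-  best=no-route
  add 208.0.0.0/4 -> H4 at depth 4

== LOOKUPS ==
["H7","H2","H7","H2","no-route","H3","H0","H1","H5","H1","no-route","H1","no-route"]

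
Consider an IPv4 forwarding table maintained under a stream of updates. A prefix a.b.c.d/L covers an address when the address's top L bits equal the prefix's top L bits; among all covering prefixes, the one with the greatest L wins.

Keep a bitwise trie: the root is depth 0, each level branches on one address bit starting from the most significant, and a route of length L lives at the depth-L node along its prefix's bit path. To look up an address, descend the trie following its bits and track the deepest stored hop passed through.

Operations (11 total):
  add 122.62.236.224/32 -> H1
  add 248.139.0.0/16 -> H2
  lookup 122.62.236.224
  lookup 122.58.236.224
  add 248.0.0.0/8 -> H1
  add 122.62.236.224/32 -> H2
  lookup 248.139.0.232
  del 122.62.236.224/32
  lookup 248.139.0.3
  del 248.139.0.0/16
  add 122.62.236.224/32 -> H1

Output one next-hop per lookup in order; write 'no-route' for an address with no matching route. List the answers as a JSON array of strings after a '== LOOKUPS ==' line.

Apply in order:
  add 122.62.236.224/32 -> H1 at depth 32
  add 248.139.0.0/16 -> H2 at depth 16
  ? 122.62.236.224  path d0:-→d1:-→d2:-→d3:-→d4:-→d5:-→d6:-→d7:-→d8:-→d9:-→d10:-→d11:-→d12:-→d13:-→d14:-→d15:-→d16:-→d17:-→d18:-→d19:-→d20:-→d21:-→d22:-→d23:-→d24:-→d25:-→d26:-→d27:-→d28:-→d29:-→d30:-→d31:-→d32:H1  best=H1
  ? 122.58.236.224  path d0:-→d1:-→d2:-→d3:-→d4:-→d5:-→d6:-→d7:-→d8:-→d9:-→d10:-→d11:-→d12:-→d13:-  best=no-route
  add 248.0.0.0/8 -> H1 at depth 8
  add 122.62.236.224/32 -> H2 at depth 32
  ? 248.139.0.232  path d0:-→d1:-→d2:-→d3:-→d4:-→d5:-→d6:-→d7:-→d8:H1→d9:-→d10:-→d11:-→d12:-→d13:-→d14:-→d15:-→d16:H2  best=H2
  - 122.62.236.224/32 clear@32
  ? 248.139.0.3  path d0:-→d1:-→d2:-→d3:-→d4:-→d5:-→d6:-→d7:-→d8:H1→d9:-→d10:-→d11:-→d12:-→d13:-→d14:-→d15:-→d16:H2  best=H2
  - 248.139.0.0/16 clear@16
  add 122.62.236.224/32 -> H1 at depth 32

== LOOKUPS ==
["H1","no-route","H2","H2"]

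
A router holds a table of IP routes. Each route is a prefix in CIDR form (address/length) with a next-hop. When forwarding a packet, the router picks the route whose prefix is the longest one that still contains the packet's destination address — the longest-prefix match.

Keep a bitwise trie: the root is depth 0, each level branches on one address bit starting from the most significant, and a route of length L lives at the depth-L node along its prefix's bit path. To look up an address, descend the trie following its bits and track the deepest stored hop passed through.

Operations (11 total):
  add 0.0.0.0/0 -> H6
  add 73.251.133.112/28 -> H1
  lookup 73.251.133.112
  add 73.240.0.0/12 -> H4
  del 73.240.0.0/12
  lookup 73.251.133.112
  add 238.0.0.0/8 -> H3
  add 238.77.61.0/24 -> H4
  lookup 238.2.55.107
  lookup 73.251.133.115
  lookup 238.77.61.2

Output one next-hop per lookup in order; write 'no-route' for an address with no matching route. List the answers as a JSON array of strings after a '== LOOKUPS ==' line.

Apply in order:
  + 0.0.0.0/0 (H6) depth=0
  + 73.251.133.112/28 (H1) depth=28
  lookup 73.251.133.112: bits 0100100111111011100001010111 walk d0:H6→d1:-→d2:-→d3:-→d4:-→d5:-→d6:-→d7:-→d8:-→d9:-→d10:-→d11:-→d12:-→d13:-→d14:-→d15:-→d16:-→d17:-→d18:-→d19:-→d20:-→d21:-→d22:-→d23:-→d24:-→d25:-→d26:-→d27:-→d28:H1 -> H1
  + 73.240.0.0/12 (H4) depth=12
  del 73.240.0.0/12 (clear depth 12)
  lookup 73.251.133.112: bits 0100100111111011100001010111 walk d0:H6→d1:-→d2:-→d3:-→d4:-→d5:-→d6:-→d7:-→d8:-→d9:-→d10:-→d11:-→d12:-→d13:-→d14:-→d15:-→d16:-→d17:-→d18:-→d19:-→d20:-→d21:-→d22:-→d23:-→d24:-→d25:-→d26:-→d27:-→d28:H1 -> H1
  + 238.0.0.0/8 (H3) depth=8
  + 238.77.61.0/24 (H4) depth=24
  lookup 238.2.55.107: bits 111011100 walk d0:H6→d1:-→d2:-→d3:-→d4:-→d5:-→d6:-→d7:-→d8:H3→d9:- -> H3
  lookup 73.251.133.115: bits 0100100111111011100001010111 walk d0:H6→d1:-→d2:-→d3:-→d4:-→d5:-→d6:-→d7:-→d8:-→d9:-→d10:-→d11:-→d12:-→d13:-→d14:-→d15:-→d16:-→d17:-→d18:-→d19:-→d20:-→d21:-→d22:-→d23:-→d24:-→d25:-→d26:-→d27:-→d28:H1 -> H1
  lookup 238.77.61.2: bits 111011100100110100111101 walk d0:H6→d1:-→d2:-→d3:-→d4:-→d5:-→d6:-→d7:-→d8:H3→d9:-→d10:-→d11:-→d12:-→d13:-→d14:-→d15:-→d16:-→d17:-→d18:-→d19:-→d20:-→d21:-→d22:-→d23:-→d24:H4 -> H4

== LOOKUPS ==
["H1","H1","H3","H1","H4"]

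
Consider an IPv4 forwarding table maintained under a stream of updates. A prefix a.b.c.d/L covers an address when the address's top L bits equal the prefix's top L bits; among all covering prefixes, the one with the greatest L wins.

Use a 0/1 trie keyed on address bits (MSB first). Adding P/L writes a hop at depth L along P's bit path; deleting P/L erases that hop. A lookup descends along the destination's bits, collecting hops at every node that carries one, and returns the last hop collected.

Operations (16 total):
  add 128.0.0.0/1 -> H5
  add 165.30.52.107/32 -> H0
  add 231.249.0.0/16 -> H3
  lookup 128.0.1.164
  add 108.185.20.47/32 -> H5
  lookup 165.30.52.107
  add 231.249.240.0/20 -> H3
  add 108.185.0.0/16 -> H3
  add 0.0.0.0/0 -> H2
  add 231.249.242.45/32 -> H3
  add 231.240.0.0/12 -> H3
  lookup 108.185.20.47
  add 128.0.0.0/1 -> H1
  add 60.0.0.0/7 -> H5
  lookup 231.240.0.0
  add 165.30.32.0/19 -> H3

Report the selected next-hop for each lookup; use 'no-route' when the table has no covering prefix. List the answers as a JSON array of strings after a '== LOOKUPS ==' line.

Trace:
  add 128.0.0.0/1 -> H5 at depth 1
  add 165.30.52.107/32 -> H0 at depth 32
  add 231.249.0.0/16 -> H3 at depth 16
  Q 128.0.1.164: descend 10 ; hops seen [H5] ; pick H5
  add 108.185.20.47/32 -> H5 at depth 32
  Q 165.30.52.107: descend 10100101000111100011010001101011 ; hops seen [H5,H0] ; pick H0
  add 231.249.240.0/20 -> H3 at depth 20
  add 108.185.0.0/16 -> H3 at depth 16
  add 0.0.0.0/0 -> H2 at depth 0
  add 231.249.242.45/32 -> H3 at depth 32
  add 231.240.0.0/12 -> H3 at depth 12
  Q 108.185.20.47: descend 01101100101110010001010000101111 ; hops seen [H2,H3,H5] ; pick H5
  add 128.0.0.0/1 -> H1 at depth 1
  add 60.0.0.0/7 -> H5 at depth 7
  Q 231.240.0.0: descend 111001111111 ; hops seen [H2,H1,H3] ; pick H3
  add 165.30.32.0/19 -> H3 at depth 19

== LOOKUPS ==
["H5","H0","H5","H3"]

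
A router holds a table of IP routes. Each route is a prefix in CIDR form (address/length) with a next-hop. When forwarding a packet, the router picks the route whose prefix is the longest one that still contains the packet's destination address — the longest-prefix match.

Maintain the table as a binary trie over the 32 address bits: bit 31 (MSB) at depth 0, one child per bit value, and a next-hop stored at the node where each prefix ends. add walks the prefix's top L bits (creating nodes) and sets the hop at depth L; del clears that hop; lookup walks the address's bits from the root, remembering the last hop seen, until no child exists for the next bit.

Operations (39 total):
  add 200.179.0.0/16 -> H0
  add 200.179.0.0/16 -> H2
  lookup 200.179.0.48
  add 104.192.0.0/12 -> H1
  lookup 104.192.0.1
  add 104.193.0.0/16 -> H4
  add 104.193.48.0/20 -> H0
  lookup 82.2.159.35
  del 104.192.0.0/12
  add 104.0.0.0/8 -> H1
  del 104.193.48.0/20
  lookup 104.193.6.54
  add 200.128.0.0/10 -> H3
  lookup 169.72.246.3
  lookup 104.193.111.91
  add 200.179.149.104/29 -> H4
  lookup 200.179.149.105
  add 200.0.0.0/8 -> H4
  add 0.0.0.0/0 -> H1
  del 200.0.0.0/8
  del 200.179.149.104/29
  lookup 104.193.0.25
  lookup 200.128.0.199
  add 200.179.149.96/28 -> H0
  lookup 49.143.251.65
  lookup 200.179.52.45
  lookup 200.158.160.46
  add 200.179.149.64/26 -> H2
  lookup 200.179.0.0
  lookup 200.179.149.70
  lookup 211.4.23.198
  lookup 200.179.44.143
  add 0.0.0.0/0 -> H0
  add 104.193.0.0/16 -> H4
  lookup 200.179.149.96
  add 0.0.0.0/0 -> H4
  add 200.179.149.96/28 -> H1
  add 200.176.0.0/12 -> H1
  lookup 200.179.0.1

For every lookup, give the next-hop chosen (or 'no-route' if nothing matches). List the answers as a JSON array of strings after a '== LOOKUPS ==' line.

Trace:
  add 200.179.0.0/16 -> H0 at depth 16
  add 200.179.0.0/16 -> H2 at depth 16
  lookup 200.179.0.48: bits 1100100010110011 walk d0:-→d1:-→d2:-→d3:-→d4:-→d5:-→d6:-→d7:-→d8:-→d9:-→d10:-→d11:-→d12:-→d13:-→d14:-→d15:-→d16:H2 -> H2
  add 104.192.0.0/12 -> H1 at depth 12
  lookup 104.192.0.1: bits 011010001100 walk d0:-→d1:-→d2:-→d3:-→d4:-→d5:-→d6:-→d7:-→d8:-→d9:-→d10:-→d11:-→d12:H1 -> H1
  add 104.193.0.0/16 -> H4 at depth 16
  add 104.193.48.0/20 -> H0 at depth 20
  lookup 82.2.159.35: bits 01 walk d0:-→d1:-→d2:- -> no-route
  - 104.192.0.0/12 clear@12
  add 104.0.0.0/8 -> H1 at depth 8
  - 104.193.48.0/20 clear@20
  lookup 104.193.6.54: bits 011010001100000100 walk d0:-→d1:-→d2:-→d3:-→d4:-→d5:-→d6:-→d7:-→d8:H1→d9:-→d10:-→d11:-→d12:-→d13:-→d14:-→d15:-→d16:H4→d17:-→d18:- -> H4
  add 200.128.0.0/10 -> H3 at depth 10
  lookup 169.72.246.3: bits 1 walk d0:-→d1:- -> no-route
  lookup 104.193.111.91: bits 01101000110000010 walk d0:-→d1:-→d2:-→d3:-→d4:-→d5:-→d6:-→d7:-→d8:H1→d9:-→d10:-→d11:-→d12:-→d13:-→d14:-→d15:-→d16:H4→d17:- -> H4
  add 200.179.149.104/29 -> H4 at depth 29
  lookup 200.179.149.105: bits 11001000101100111001010101101 walk d0:-→d1:-→d2:-→d3:-→d4:-→d5:-→d6:-→d7:-→d8:-→d9:-→d10:H3→d11:-→d12:-→d13:-→d14:-→d15:-→d16:H2→d17:-→d18:-→d19:-→d20:-→d21:-→d22:-→d23:-→d24:-→d25:-→d26:-→d27:-→d28:-→d29:H4 -> H4
  add 200.0.0.0/8 -> H4 at depth 8
  add 0.0.0.0/0 -> H1 at depth 0
  - 200.0.0.0/8 clear@8
  - 200.179.149.104/29 clear@29
  lookup 104.193.0.25: bits 011010001100000100 walk d0:H1→d1:-→d2:-→d3:-→d4:-→d5:-→d6:-→d7:-→d8:H1→d9:-→d10:-→d11:-→d12:-→d13:-→d14:-→d15:-→d16:H4→d17:-→d18:- -> H4
  lookup 200.128.0.199: bits 1100100010 walk d0:H1→d1:-→d2:-→d3:-→d4:-→d5:-→d6:-→d7:-→d8:-→d9:-→d10:H3 -> H3
  add 200.179.149.96/28 -> H0 at depth 28
  lookup 49.143.251.65: bits 0 walk d0:H1→d1:- -> H1
  lookup 200.179.52.45: bits 1100100010110011 walk d0:H1→d1:-→d2:-→d3:-→d4:-→d5:-→d6:-→d7:-→d8:-→d9:-→d10:H3→d11:-→d12:-→d13:-→d14:-→d15:-→d16:H2 -> H2
  lookup 200.158.160.46: bits 1100100010 walk d0:H1→d1:-→d2:-→d3:-→d4:-→d5:-→d6:-→d7:-→d8:-→d9:-→d10:H3 -> H3
  add 200.179.149.64/26 -> H2 at depth 26
  lookup 200.179.0.0: bits 1100100010110011 walk d0:H1→d1:-→d2:-→d3:-→d4:-→d5:-→d6:-→d7:-→d8:-→d9:-→d10:H3→d11:-→d12:-→d13:-→d14:-→d15:-→d16:H2 -> H2
  lookup 200.179.149.70: bits 11001000101100111001010101 walk d0:H1→d1:-→d2:-→d3:-→d4:-→d5:-→d6:-→d7:-→d8:-→d9:-→d10:H3→d11:-→d12:-→d13:-→d14:-→d15:-→d16:H2→d17:-→d18:-→d19:-→d20:-→d21:-→d22:-→d23:-→d24:-→d25:-→d26:H2 -> H2
  lookup 211.4.23.198: bits 110 walk d0:H1→d1:-→d2:-→d3:- -> H1
  lookup 200.179.44.143: bits 1100100010110011 walk d0:H1→d1:-→d2:-→d3:-→d4:-→d5:-→d6:-→d7:-→d8:-→d9:-→d10:H3→d11:-→d12:-→d13:-→d14:-→d15:-→d16:H2 -> H2
  add 0.0.0.0/0 -> H0 at depth 0
  add 104.193.0.0/16 -> H4 at depth 16
  lookup 200.179.149.96: bits 1100100010110011100101010110 walk d0:H0→d1:-→d2:-→d3:-→d4:-→d5:-→d6:-→d7:-→d8:-→d9:-→d10:H3→d11:-→d12:-→d13:-→d14:-→d15:-→d16:H2→d17:-→d18:-→d19:-→d20:-→d21:-→d22:-→d23:-→d24:-→d25:-→d26:H2→d27:-→d28:H0 -> H0
  add 0.0.0.0/0 -> H4 at depth 0
  add 200.179.149.96/28 -> H1 at depth 28
  add 200.176.0.0/12 -> H1 at depth 12
  lookup 200.179.0.1: bits 1100100010110011 walk d0:H4→d1:-→d2:-→d3:-→d4:-→d5:-→d6:-→d7:-→d8:-→d9:-→d10:H3→d11:-→d12:H1→d13:-→d14:-→d15:-→d16:H2 -> H2

== LOOKUPS ==
["H2","H1","no-route","H4","no-route","H4","H4","H4","H3","H1","H2","H3","H2","H2","H1","H2","H0","H2"]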